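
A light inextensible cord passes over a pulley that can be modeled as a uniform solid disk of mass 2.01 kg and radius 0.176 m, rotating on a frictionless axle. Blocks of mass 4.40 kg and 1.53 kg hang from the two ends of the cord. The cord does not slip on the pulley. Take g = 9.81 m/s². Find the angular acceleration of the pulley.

I = ½MR² = (1/2)(2.01)(0.176)² = 0.03113 kg·m².
Heavier block: m₁g − T₁ = m₁a. Lighter block: T₂ − m₂g = m₂a.
Pulley: (T₁ − T₂)R = Iα = I(a/R), so T₁ − T₂ = (I/R²)a = (1/2)M_p a = 1.005·a.
Adding the three: (m₁ − m₂)g = (m₁ + m₂ + 1.005)a, so a = (4.40 − 1.53)(9.81)/(4.40 + 1.53 + 1.005) = 4.060 m/s².
α = a/R = 4.060/0.176 = 23.07 rad/s².

α ≈ 23.1 rad/s²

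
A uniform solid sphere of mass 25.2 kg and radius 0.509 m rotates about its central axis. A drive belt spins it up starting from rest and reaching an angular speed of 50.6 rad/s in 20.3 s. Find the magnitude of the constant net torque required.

τ ≈ 6.51 N·m

I = (2/5)MR² = (2/5)(25.2)(0.509)² = 2.612 kg·m².
α = Δω/Δt = (50.6 − 0)/20.3 = 2.493 rad/s².
τ = Iα = (2.612)(2.493) = 6.510 N·m.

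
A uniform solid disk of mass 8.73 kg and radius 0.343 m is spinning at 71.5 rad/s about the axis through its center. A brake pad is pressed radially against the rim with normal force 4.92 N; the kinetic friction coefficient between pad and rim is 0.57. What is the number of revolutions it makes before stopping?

≈ 217 revolutions

I = ½MR² = (1/2)(8.73)(0.343)² = 0.5135 kg·m².
Friction force f = μN = (0.57)(4.92) = 2.804 N at the rim; torque magnitude τ = fR = 0.9619 N·m, opposing ω.
|α| = τ/I = 0.9619/0.5135 = 1.873 rad/s² (deceleration).
ω² = ω₀² − 2|α|θ with ω = 0 ⇒ θ = ω₀²/(2|α|) = 1365 rad = 217.2 rev.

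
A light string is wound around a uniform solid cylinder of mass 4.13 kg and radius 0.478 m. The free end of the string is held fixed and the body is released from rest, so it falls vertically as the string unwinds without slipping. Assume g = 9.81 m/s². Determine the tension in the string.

Translation: Mg − T = Ma. Rotation about the center: TR = Iα with I = ½MR².
With a = αR: T = (I/R²)a = (1/2)M a, so Mg = (1 + 0.5000)Ma.
a = g/(1 + 0.5000) = 9.81/1.500 = 6.540 m/s².
T = 0.5000·M·a = (0.5000)(4.13)(6.540) = 13.51 N.

T ≈ 13.5 N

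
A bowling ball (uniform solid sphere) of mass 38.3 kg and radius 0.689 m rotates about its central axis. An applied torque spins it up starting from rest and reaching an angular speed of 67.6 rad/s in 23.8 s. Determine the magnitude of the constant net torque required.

I = (2/5)MR² = (2/5)(38.3)(0.689)² = 7.273 kg·m².
α = Δω/Δt = (67.6 − 0)/23.8 = 2.840 rad/s².
τ = Iα = (7.273)(2.840) = 20.66 N·m.

τ ≈ 20.7 N·m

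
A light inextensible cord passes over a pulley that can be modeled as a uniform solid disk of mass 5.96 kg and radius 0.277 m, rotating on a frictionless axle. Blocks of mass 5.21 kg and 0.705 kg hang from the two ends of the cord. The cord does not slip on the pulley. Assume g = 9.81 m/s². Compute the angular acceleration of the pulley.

α ≈ 17.9 rad/s²

I = ½MR² = (1/2)(5.96)(0.277)² = 0.2287 kg·m².
Heavier block: m₁g − T₁ = m₁a. Lighter block: T₂ − m₂g = m₂a.
Pulley: (T₁ − T₂)R = Iα = I(a/R), so T₁ − T₂ = (I/R²)a = (1/2)M_p a = 2.980·a.
Adding the three: (m₁ − m₂)g = (m₁ + m₂ + 2.980)a, so a = (5.21 − 0.705)(9.81)/(5.21 + 0.705 + 2.980) = 4.968 m/s².
α = a/R = 4.968/0.277 = 17.94 rad/s².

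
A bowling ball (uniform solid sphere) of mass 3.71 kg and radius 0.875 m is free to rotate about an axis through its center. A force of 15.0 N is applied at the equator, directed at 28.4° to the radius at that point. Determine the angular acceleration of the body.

I = (2/5)MR² = (2/5)(3.71)(0.875)² = 1.136 kg·m².
Only the tangential component produces torque: τ = F R sinθ = (15.0)(0.875) sin 28.4° = 6.243 N·m.
Newton's second law for rotation, τ = Iα, gives α = τ/I = 6.243/1.136 = 5.494 rad/s².

α ≈ 5.49 rad/s²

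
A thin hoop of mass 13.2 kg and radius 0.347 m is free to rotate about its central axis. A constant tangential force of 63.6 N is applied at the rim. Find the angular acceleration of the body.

I = MR² = (13.2)(0.347)² = 1.589 kg·m².
τ = F R = (63.6)(0.347) = 22.07 N·m.
Newton's second law for rotation, τ = Iα, gives α = τ/I = 22.07/1.589 = 13.89 rad/s².

α ≈ 13.9 rad/s²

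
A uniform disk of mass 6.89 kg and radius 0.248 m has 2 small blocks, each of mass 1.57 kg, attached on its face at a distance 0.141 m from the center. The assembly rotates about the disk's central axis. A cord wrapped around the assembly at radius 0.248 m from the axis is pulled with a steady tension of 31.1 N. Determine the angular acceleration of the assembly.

I_disk = ½MR² = ½(6.89)(0.248)² = 0.2119 kg·m².
I_blocks = 2·m·r² = 2(1.57)(0.141)² = 0.06243 kg·m².
Total I = 0.2743 kg·m².
τ = F r = (31.1)(0.248) = 7.713 N·m.
α = τ/I = 7.713/0.2743 = 28.12 rad/s².

α ≈ 28.1 rad/s²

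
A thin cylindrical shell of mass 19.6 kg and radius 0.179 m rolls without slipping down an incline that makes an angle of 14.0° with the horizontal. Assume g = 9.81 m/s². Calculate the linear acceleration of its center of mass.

a ≈ 1.19 m/s²

Translation along the incline: Mg sinθ − f = Ma.
Rotation about the center: fR = Iα with I = MR². No-slip gives a = αR, so f = (I/R²)a = M a.
Substituting: Mg sinθ = (1 + 1.000)Ma, so a = g sinθ/(1 + 1.000) = (9.81) sin 14.0° / 2.000 = 1.187 m/s².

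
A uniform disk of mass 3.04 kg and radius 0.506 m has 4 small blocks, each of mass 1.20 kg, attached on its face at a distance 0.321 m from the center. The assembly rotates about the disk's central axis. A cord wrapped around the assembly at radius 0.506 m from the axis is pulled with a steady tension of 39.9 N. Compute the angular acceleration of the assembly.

I_disk = ½MR² = ½(3.04)(0.506)² = 0.3892 kg·m².
I_blocks = 4·m·r² = 4(1.20)(0.321)² = 0.4946 kg·m².
Total I = 0.8838 kg·m².
τ = F r = (39.9)(0.506) = 20.19 N·m.
α = τ/I = 20.19/0.8838 = 22.84 rad/s².

α ≈ 22.8 rad/s²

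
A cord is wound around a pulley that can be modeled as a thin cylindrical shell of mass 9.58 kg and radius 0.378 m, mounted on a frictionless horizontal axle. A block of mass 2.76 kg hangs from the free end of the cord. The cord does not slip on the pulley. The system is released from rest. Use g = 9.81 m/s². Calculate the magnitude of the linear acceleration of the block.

a ≈ 2.19 m/s²

I = MR² = (9.58)(0.378)² = 1.369 kg·m².
Block: mg − T = ma. Pulley: TR = Iα. No-slip: a = αR, so T = (I/R²)a = 9.580·a.
Then mg = (m + 9.580)a, so a = (2.76)(9.81)/(2.76 + 9.580) = 2.194 m/s².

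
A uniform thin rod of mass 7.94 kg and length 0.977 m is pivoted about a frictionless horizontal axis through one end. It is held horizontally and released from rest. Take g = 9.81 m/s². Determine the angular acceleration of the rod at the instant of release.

About the pivot, I = (1/3)ML² = (1/3)(7.94)(0.977)² = 2.526 kg·m².
The weight acts at the center, a distance L/2 = 0.4885 m from the pivot; τ = Mg(L/2) = 38.05 N·m.
α = τ/I = 38.05/2.526 = 15.06 rad/s².
(Equivalently α = (3g/(2L)) = 15.06 rad/s².)

α ≈ 15.1 rad/s²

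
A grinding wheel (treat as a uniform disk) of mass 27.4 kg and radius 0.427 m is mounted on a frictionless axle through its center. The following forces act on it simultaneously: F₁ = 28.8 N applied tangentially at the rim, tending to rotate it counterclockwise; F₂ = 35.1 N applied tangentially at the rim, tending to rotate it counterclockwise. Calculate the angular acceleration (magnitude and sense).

α ≈ 10.9 rad/s², counterclockwise

I = ½MR² = (1/2)(27.4)(0.427)² = 2.498 kg·m².
Taking counterclockwise as positive: τ₁ = +(28.8)(0.427) = +12.30 N·m; τ₂ = +(35.1)(0.427) = +14.99 N·m.
Net torque τ = 27.29 N·m.
α = τ/I = 27.29/2.498 = 10.92 rad/s².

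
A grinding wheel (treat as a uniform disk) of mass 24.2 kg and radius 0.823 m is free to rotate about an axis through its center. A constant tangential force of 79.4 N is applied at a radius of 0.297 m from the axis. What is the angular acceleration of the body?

α ≈ 2.88 rad/s²

I = ½MR² = (1/2)(24.2)(0.823)² = 8.196 kg·m².
τ = F·r = (79.4)(0.297) = 23.58 N·m.
Newton's second law for rotation, τ = Iα, gives α = τ/I = 23.58/8.196 = 2.877 rad/s².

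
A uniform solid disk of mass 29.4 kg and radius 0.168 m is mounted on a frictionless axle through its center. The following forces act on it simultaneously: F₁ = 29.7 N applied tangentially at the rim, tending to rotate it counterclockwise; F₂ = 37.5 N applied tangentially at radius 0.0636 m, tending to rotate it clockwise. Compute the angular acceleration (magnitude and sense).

α ≈ 6.28 rad/s², counterclockwise

I = ½MR² = (1/2)(29.4)(0.168)² = 0.4149 kg·m².
Taking counterclockwise as positive: τ₁ = +(29.7)(0.168) = +4.990 N·m; τ₂ = −(37.5)(0.0636) = −2.385 N·m.
Net torque τ = 2.605 N·m.
α = τ/I = 2.605/0.4149 = 6.278 rad/s².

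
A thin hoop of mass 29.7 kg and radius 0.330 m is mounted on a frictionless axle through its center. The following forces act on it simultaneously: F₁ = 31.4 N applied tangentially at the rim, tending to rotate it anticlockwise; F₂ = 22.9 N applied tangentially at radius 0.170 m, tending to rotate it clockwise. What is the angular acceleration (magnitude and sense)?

I = MR² = (29.7)(0.330)² = 3.234 kg·m².
Taking anticlockwise as positive: τ₁ = +(31.4)(0.330) = +10.36 N·m; τ₂ = −(22.9)(0.170) = −3.893 N·m.
Net torque τ = 6.469 N·m.
α = τ/I = 6.469/3.234 = 2.000 rad/s².

α ≈ 2.00 rad/s², anticlockwise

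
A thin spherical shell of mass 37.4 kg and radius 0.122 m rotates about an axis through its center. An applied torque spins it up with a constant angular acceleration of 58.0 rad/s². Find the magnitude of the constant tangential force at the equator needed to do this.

I = (2/3)MR² = (2/3)(37.4)(0.122)² = 0.3711 kg·m².
The required torque is τ = Iα = (0.3711)(58.00) = 21.52 N·m.
A tangential force at the equator gives τ = FR, so F = τ/R = 21.52/0.122 = 176.4 N.

F ≈ 176 N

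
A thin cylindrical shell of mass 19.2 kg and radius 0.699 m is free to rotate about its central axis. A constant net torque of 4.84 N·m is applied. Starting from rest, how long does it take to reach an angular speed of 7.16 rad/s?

t ≈ 13.9 s

I = MR² = (19.2)(0.699)² = 9.381 kg·m².
α = τ/I = 4.84/9.381 = 0.5159 rad/s².
ω = αt ⇒ t = ω/α = 7.16/0.5159 = 13.88 s.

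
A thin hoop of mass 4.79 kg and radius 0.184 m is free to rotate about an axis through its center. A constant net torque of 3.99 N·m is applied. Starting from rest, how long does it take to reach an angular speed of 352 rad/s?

I = MR² = (4.79)(0.184)² = 0.1622 kg·m².
α = τ/I = 3.99/0.1622 = 24.60 rad/s².
ω = αt ⇒ t = ω/α = 352/24.60 = 14.31 s.

t ≈ 14.3 s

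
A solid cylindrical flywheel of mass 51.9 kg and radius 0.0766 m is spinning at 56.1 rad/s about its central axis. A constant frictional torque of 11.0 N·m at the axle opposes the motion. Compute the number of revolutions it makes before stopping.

I = ½MR² = (1/2)(51.9)(0.0766)² = 0.1523 kg·m².
The net torque has magnitude 11.0 N·m, opposing ω.
|α| = τ/I = 11.00/0.1523 = 72.24 rad/s² (deceleration).
ω² = ω₀² − 2|α|θ with ω = 0 ⇒ θ = ω₀²/(2|α|) = 21.78 rad = 3.467 rev.

≈ 3.47 revolutions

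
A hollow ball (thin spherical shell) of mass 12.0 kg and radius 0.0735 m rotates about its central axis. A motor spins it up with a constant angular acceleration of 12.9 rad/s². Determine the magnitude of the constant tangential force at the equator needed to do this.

F ≈ 7.59 N

I = (2/3)MR² = (2/3)(12.0)(0.0735)² = 0.04322 kg·m².
The required torque is τ = Iα = (0.04322)(12.90) = 0.5575 N·m.
A tangential force at the equator gives τ = FR, so F = τ/R = 0.5575/0.0735 = 7.585 N.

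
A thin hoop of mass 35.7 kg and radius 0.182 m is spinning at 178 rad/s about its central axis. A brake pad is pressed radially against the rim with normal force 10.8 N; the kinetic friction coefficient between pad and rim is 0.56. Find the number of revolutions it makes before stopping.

I = MR² = (35.7)(0.182)² = 1.183 kg·m².
Friction force f = μN = (0.56)(10.8) = 6.048 N at the rim; torque magnitude τ = fR = 1.101 N·m, opposing ω.
|α| = τ/I = 1.101/1.183 = 0.9308 rad/s² (deceleration).
ω² = ω₀² − 2|α|θ with ω = 0 ⇒ θ = ω₀²/(2|α|) = 17020 rad = 2709 rev.

≈ 2710 revolutions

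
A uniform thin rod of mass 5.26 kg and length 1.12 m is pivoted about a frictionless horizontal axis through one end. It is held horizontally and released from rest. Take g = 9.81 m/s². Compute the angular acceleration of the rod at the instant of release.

About the pivot, I = (1/3)ML² = (1/3)(5.26)(1.12)² = 2.199 kg·m².
The weight acts at the center, a distance L/2 = 0.5600 m from the pivot; τ = Mg(L/2) = 28.90 N·m.
α = τ/I = 28.90/2.199 = 13.14 rad/s².
(Equivalently α = (3g/(2L)) = 13.14 rad/s².)

α ≈ 13.1 rad/s²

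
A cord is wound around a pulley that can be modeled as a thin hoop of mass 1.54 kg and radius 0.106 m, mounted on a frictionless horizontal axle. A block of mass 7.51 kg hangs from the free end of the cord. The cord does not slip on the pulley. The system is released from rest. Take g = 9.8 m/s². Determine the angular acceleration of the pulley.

I = MR² = (1.54)(0.106)² = 0.01730 kg·m².
Block: mg − T = ma. Pulley: TR = Iα. No-slip: a = αR, so T = (I/R²)a = 1.540·a.
Then mg = (m + 1.540)a, so a = (7.51)(9.8)/(7.51 + 1.540) = 8.132 m/s².
α = a/R = 8.132/0.106 = 76.72 rad/s².

α ≈ 76.7 rad/s²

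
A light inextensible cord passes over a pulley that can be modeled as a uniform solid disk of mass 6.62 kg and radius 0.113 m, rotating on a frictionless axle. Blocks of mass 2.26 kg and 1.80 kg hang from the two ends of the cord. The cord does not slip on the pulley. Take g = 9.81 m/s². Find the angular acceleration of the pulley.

α ≈ 5.42 rad/s²

I = ½MR² = (1/2)(6.62)(0.113)² = 0.04227 kg·m².
Heavier block: m₁g − T₁ = m₁a. Lighter block: T₂ − m₂g = m₂a.
Pulley: (T₁ − T₂)R = Iα = I(a/R), so T₁ − T₂ = (I/R²)a = (1/2)M_p a = 3.310·a.
Adding the three: (m₁ − m₂)g = (m₁ + m₂ + 3.310)a, so a = (2.26 − 1.80)(9.81)/(2.26 + 1.80 + 3.310) = 0.6123 m/s².
α = a/R = 0.6123/0.113 = 5.419 rad/s².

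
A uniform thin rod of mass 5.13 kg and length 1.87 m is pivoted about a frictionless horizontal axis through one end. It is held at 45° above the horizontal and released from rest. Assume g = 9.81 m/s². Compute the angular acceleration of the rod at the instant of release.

α ≈ 5.56 rad/s²

About the pivot, I = (1/3)ML² = (1/3)(5.13)(1.87)² = 5.980 kg·m².
The weight acts at the center, a distance L/2 = 0.9350 m from the pivot; τ = Mg(L/2) cos 45° = 33.27 N·m.
α = τ/I = 33.27/5.980 = 5.564 rad/s².
(Equivalently α = (3g/(2L)) cos 45° = 5.564 rad/s².)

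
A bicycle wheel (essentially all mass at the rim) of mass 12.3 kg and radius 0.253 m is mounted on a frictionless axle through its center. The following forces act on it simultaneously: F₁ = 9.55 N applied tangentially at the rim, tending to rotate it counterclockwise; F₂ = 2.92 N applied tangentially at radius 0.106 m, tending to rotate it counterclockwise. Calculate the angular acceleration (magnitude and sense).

I = MR² = (12.3)(0.253)² = 0.7873 kg·m².
Taking counterclockwise as positive: τ₁ = +(9.55)(0.253) = +2.416 N·m; τ₂ = +(2.92)(0.106) = +0.3095 N·m.
Net torque τ = 2.726 N·m.
α = τ/I = 2.726/0.7873 = 3.462 rad/s².

α ≈ 3.46 rad/s², counterclockwise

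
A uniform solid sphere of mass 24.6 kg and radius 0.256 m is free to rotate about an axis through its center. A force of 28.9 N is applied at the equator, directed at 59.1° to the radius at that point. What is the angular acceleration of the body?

α ≈ 9.84 rad/s²

I = (2/5)MR² = (2/5)(24.6)(0.256)² = 0.6449 kg·m².
Only the tangential component produces torque: τ = F R sinθ = (28.9)(0.256) sin 59.1° = 6.348 N·m.
From τ = Iα: α = 6.348/0.6449 = 9.844 rad/s².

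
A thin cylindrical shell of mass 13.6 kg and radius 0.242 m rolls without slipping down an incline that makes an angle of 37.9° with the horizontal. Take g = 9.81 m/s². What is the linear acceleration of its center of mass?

Translation along the incline: Mg sinθ − f = Ma.
Rotation about the center: fR = Iα with I = MR². No-slip gives a = αR, so f = (I/R²)a = M a.
Substituting: Mg sinθ = (1 + 1.000)Ma, so a = g sinθ/(1 + 1.000) = (9.81) sin 37.9° / 2.000 = 3.013 m/s².

a ≈ 3.01 m/s²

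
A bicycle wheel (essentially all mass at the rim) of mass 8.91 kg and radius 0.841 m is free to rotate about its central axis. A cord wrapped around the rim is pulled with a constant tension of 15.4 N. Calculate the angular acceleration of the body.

α ≈ 2.06 rad/s²

I = MR² = (8.91)(0.841)² = 6.302 kg·m².
τ = F R = (15.4)(0.841) = 12.95 N·m.
Newton's second law for rotation, τ = Iα, gives α = τ/I = 12.95/6.302 = 2.055 rad/s².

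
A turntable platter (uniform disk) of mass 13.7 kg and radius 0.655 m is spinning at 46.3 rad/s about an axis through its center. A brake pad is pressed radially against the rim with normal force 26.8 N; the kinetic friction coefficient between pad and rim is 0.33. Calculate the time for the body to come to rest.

I = ½MR² = (1/2)(13.7)(0.655)² = 2.939 kg·m².
Friction force f = μN = (0.33)(26.8) = 8.844 N at the rim; torque magnitude τ = fR = 5.793 N·m, opposing ω.
|α| = τ/I = 5.793/2.939 = 1.971 rad/s² (deceleration).
0 = ω₀ − |α|t ⇒ t = ω₀/|α| = 46.3/1.971 = 23.49 s.

t ≈ 23.5 s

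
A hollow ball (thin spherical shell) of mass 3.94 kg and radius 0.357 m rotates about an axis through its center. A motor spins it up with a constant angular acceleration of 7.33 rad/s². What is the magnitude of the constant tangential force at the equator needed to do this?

F ≈ 6.87 N

I = (2/3)MR² = (2/3)(3.94)(0.357)² = 0.3348 kg·m².
The required torque is τ = Iα = (0.3348)(7.330) = 2.454 N·m.
A tangential force at the equator gives τ = FR, so F = τ/R = 2.454/0.357 = 6.873 N.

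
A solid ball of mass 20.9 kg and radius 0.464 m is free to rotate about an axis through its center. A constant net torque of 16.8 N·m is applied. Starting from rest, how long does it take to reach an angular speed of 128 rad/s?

I = (2/5)MR² = (2/5)(20.9)(0.464)² = 1.800 kg·m².
α = τ/I = 16.8/1.800 = 9.334 rad/s².
ω = αt ⇒ t = ω/α = 128/9.334 = 13.71 s.

t ≈ 13.7 s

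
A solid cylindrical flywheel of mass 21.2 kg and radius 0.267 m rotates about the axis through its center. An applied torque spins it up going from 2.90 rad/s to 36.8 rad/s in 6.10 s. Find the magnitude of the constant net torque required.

τ ≈ 4.20 N·m

I = ½MR² = (1/2)(21.2)(0.267)² = 0.7557 kg·m².
α = Δω/Δt = (36.8 − 2.90)/6.10 = 5.557 rad/s².
τ = Iα = (0.7557)(5.557) = 4.200 N·m.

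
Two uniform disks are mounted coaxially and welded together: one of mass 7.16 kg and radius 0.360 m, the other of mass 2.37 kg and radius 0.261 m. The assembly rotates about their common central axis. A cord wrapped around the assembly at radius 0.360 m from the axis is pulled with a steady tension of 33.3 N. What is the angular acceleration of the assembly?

α ≈ 22.0 rad/s²

I = ½M₁R₁² + ½M₂R₂² = ½(7.16)(0.360)² + ½(2.37)(0.261)² = 0.5447 kg·m².
τ = F r = (33.3)(0.360) = 11.99 N·m.
α = τ/I = 11.99/0.5447 = 22.01 rad/s².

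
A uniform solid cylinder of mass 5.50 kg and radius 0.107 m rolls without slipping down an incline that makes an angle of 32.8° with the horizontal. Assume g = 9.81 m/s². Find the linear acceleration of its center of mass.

a ≈ 3.54 m/s²

Translation along the incline: Mg sinθ − f = Ma.
Rotation about the center: fR = Iα with I = ½MR². No-slip gives a = αR, so f = (I/R²)a = (1/2)M a.
Substituting: Mg sinθ = (1 + 0.5000)Ma, so a = g sinθ/(1 + 0.5000) = (9.81) sin 32.8° / 1.500 = 3.543 m/s².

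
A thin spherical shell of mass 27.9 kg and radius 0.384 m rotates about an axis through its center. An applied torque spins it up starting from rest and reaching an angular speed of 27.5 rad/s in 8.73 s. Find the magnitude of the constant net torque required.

τ ≈ 8.64 N·m

I = (2/3)MR² = (2/3)(27.9)(0.384)² = 2.743 kg·m².
α = Δω/Δt = (27.5 − 0)/8.73 = 3.150 rad/s².
τ = Iα = (2.743)(3.150) = 8.640 N·m.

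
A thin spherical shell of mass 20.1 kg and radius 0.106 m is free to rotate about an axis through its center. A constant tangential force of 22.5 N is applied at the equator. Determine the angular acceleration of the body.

α ≈ 15.8 rad/s²

I = (2/3)MR² = (2/3)(20.1)(0.106)² = 0.1506 kg·m².
τ = F R = (22.5)(0.106) = 2.385 N·m.
Newton's second law for rotation, τ = Iα, gives α = τ/I = 2.385/0.1506 = 15.84 rad/s².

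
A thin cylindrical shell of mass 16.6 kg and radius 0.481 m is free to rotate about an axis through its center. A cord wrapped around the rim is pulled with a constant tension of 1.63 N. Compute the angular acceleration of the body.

α ≈ 0.204 rad/s²

I = MR² = (16.6)(0.481)² = 3.841 kg·m².
τ = F R = (1.63)(0.481) = 0.7840 N·m.
From τ = Iα: α = 0.7840/3.841 = 0.2041 rad/s².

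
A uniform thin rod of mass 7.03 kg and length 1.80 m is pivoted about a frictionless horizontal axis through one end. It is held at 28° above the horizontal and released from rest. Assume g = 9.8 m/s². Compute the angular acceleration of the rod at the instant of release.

About the pivot, I = (1/3)ML² = (1/3)(7.03)(1.80)² = 7.592 kg·m².
The weight acts at the center, a distance L/2 = 0.9000 m from the pivot; τ = Mg(L/2) cos 28° = 54.75 N·m.
α = τ/I = 54.75/7.592 = 7.211 rad/s².

α ≈ 7.21 rad/s²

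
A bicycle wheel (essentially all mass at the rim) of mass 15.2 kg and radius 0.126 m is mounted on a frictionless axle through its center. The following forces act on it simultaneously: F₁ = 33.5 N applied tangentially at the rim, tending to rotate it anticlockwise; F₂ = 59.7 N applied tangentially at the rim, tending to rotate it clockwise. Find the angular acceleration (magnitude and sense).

I = MR² = (15.2)(0.126)² = 0.2413 kg·m².
Taking anticlockwise as positive: τ₁ = +(33.5)(0.126) = +4.221 N·m; τ₂ = −(59.7)(0.126) = −7.522 N·m.
Net torque τ = -3.301 N·m.
α = τ/I = -3.301/0.2413 = -13.68 rad/s².

α ≈ 13.7 rad/s², clockwise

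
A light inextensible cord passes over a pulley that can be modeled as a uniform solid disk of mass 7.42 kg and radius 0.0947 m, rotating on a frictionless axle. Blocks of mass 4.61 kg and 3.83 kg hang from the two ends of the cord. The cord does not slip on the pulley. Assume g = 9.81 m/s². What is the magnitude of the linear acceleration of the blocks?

I = ½MR² = (1/2)(7.42)(0.0947)² = 0.03327 kg·m².
Heavier block: m₁g − T₁ = m₁a. Lighter block: T₂ − m₂g = m₂a.
Pulley: (T₁ − T₂)R = Iα = I(a/R), so T₁ − T₂ = (I/R²)a = (1/2)M_p a = 3.710·a.
Adding the three: (m₁ − m₂)g = (m₁ + m₂ + 3.710)a, so a = (4.61 − 3.83)(9.81)/(4.61 + 3.83 + 3.710) = 0.6298 m/s².

a ≈ 0.630 m/s²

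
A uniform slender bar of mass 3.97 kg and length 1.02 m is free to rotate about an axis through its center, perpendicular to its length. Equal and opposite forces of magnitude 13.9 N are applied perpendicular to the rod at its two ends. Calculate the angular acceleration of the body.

I = (1/12)ML² = (1/12)(3.97)(1.02)² = 0.3442 kg·m².
The couple gives τ = F·(L/2) + F·(L/2) = F L = (13.9)(1.02) = 14.18 N·m.
From τ = Iα: α = 14.18/0.3442 = 41.19 rad/s².

α ≈ 41.2 rad/s²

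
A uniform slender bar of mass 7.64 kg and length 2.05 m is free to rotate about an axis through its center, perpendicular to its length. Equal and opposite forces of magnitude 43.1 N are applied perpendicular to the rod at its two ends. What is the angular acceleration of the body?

I = (1/12)ML² = (1/12)(7.64)(2.05)² = 2.676 kg·m².
The couple gives τ = F·(L/2) + F·(L/2) = F L = (43.1)(2.05) = 88.35 N·m.
Newton's second law for rotation, τ = Iα, gives α = τ/I = 88.35/2.676 = 33.02 rad/s².

α ≈ 33.0 rad/s²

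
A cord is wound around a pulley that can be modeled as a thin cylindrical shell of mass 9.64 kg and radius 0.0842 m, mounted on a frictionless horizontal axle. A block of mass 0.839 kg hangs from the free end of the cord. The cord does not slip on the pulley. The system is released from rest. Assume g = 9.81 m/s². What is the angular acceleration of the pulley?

α ≈ 9.33 rad/s²

I = MR² = (9.64)(0.0842)² = 0.06834 kg·m².
Block: mg − T = ma. Pulley: TR = Iα. No-slip: a = αR, so T = (I/R²)a = 9.640·a.
Then mg = (m + 9.640)a, so a = (0.839)(9.81)/(0.839 + 9.640) = 0.7854 m/s².
α = a/R = 0.7854/0.0842 = 9.328 rad/s².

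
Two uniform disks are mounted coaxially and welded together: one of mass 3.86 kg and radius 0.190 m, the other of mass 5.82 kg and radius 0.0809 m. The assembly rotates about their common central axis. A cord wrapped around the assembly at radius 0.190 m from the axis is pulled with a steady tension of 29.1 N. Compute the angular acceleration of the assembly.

α ≈ 62.3 rad/s²

I = ½M₁R₁² + ½M₂R₂² = ½(3.86)(0.190)² + ½(5.82)(0.0809)² = 0.08872 kg·m².
τ = F r = (29.1)(0.190) = 5.529 N·m.
α = τ/I = 5.529/0.08872 = 62.32 rad/s².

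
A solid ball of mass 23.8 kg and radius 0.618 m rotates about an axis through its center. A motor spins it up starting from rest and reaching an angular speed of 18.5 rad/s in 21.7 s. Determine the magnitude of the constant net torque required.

τ ≈ 3.10 N·m

I = (2/5)MR² = (2/5)(23.8)(0.618)² = 3.636 kg·m².
α = Δω/Δt = (18.5 − 0)/21.7 = 0.8525 rad/s².
τ = Iα = (3.636)(0.8525) = 3.100 N·m.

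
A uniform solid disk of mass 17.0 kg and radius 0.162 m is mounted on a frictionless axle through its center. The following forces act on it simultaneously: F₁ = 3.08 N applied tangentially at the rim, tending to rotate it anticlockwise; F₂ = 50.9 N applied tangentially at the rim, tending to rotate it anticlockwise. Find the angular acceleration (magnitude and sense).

α ≈ 39.2 rad/s², anticlockwise

I = ½MR² = (1/2)(17.0)(0.162)² = 0.2231 kg·m².
Taking anticlockwise as positive: τ₁ = +(3.08)(0.162) = +0.4990 N·m; τ₂ = +(50.9)(0.162) = +8.246 N·m.
Net torque τ = 8.745 N·m.
α = τ/I = 8.745/0.2231 = 39.20 rad/s².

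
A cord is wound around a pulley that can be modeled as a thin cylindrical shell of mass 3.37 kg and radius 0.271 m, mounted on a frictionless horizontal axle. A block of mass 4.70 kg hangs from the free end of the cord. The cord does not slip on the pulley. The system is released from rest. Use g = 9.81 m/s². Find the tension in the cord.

I = MR² = (3.37)(0.271)² = 0.2475 kg·m².
Block: mg − T = ma. Pulley: TR = Iα. No-slip: a = αR, so T = (I/R²)a = 3.370·a.
Then mg = (m + 3.370)a, so a = (4.70)(9.81)/(4.70 + 3.370) = 5.713 m/s².
T = 3.370·a = 19.25 N.

T ≈ 19.3 N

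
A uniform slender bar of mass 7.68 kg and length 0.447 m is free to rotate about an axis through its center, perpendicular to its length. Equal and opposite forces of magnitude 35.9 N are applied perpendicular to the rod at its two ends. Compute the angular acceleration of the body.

I = (1/12)ML² = (1/12)(7.68)(0.447)² = 0.1279 kg·m².
The couple gives τ = F·(L/2) + F·(L/2) = F L = (35.9)(0.447) = 16.05 N·m.
Newton's second law for rotation, τ = Iα, gives α = τ/I = 16.05/0.1279 = 125.5 rad/s².

α ≈ 125 rad/s²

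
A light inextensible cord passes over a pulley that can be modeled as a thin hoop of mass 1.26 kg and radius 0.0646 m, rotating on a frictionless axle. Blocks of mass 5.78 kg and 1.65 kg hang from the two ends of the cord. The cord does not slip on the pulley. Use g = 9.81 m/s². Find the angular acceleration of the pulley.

α ≈ 72.2 rad/s²

I = MR² = (1.26)(0.0646)² = 0.005258 kg·m².
Heavier block: m₁g − T₁ = m₁a. Lighter block: T₂ − m₂g = m₂a.
Pulley: (T₁ − T₂)R = Iα = I(a/R), so T₁ − T₂ = (I/R²)a = 1·M_p a = 1.260·a.
Adding the three: (m₁ − m₂)g = (m₁ + m₂ + 1.260)a, so a = (5.78 − 1.65)(9.81)/(5.78 + 1.65 + 1.260) = 4.662 m/s².
α = a/R = 4.662/0.0646 = 72.17 rad/s².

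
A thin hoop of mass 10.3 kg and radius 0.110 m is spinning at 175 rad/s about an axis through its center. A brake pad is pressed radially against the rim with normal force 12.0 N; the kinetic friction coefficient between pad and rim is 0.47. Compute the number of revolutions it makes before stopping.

≈ 490 revolutions

I = MR² = (10.3)(0.110)² = 0.1246 kg·m².
Friction force f = μN = (0.47)(12.0) = 5.640 N at the rim; torque magnitude τ = fR = 0.6204 N·m, opposing ω.
|α| = τ/I = 0.6204/0.1246 = 4.978 rad/s² (deceleration).
ω² = ω₀² − 2|α|θ with ω = 0 ⇒ θ = ω₀²/(2|α|) = 3076 rad = 489.6 rev.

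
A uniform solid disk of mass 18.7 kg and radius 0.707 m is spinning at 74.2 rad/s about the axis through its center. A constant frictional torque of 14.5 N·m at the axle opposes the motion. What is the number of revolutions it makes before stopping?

I = ½MR² = (1/2)(18.7)(0.707)² = 4.674 kg·m².
The net torque has magnitude 14.5 N·m, opposing ω.
|α| = τ/I = 14.50/4.674 = 3.103 rad/s² (deceleration).
ω² = ω₀² − 2|α|θ with ω = 0 ⇒ θ = ω₀²/(2|α|) = 887.3 rad = 141.2 rev.

≈ 141 revolutions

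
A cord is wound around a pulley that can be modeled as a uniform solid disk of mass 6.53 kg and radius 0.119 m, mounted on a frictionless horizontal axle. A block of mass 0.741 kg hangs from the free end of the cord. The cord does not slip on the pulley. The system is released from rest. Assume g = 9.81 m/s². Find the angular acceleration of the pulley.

I = ½MR² = (1/2)(6.53)(0.119)² = 0.04624 kg·m².
Block: mg − T = ma. Pulley: TR = Iα. No-slip: a = αR, so T = (I/R²)a = 3.265·a.
Then mg = (m + 3.265)a, so a = (0.741)(9.81)/(0.741 + 3.265) = 1.815 m/s².
α = a/R = 1.815/0.119 = 15.25 rad/s².

α ≈ 15.2 rad/s²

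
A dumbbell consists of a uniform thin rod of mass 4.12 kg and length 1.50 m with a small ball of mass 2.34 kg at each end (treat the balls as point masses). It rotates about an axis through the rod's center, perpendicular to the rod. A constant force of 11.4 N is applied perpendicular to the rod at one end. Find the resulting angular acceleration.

α ≈ 2.51 rad/s²

I_rod = (1/12)ML² = (1/12)(4.12)(1.50)² = 0.7725 kg·m².
I_balls = 2·m·(L/2)² = 2(2.34)(0.7500)² = 2.632 kg·m².
Total I = 3.405 kg·m².
τ = F·(L/2) = (11.4)(0.750) = 8.550 N·m.
α = τ/I = 8.550/3.405 = 2.511 rad/s².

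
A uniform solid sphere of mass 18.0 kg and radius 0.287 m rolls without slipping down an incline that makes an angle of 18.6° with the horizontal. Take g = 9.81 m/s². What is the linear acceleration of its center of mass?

a ≈ 2.23 m/s²

Translation along the incline: Mg sinθ − f = Ma.
Rotation about the center: fR = Iα with I = (2/5)MR². No-slip gives a = αR, so f = (I/R²)a = (2/5)M a.
Substituting: Mg sinθ = (1 + 0.4000)Ma, so a = g sinθ/(1 + 0.4000) = (9.81) sin 18.6° / 1.400 = 2.235 m/s².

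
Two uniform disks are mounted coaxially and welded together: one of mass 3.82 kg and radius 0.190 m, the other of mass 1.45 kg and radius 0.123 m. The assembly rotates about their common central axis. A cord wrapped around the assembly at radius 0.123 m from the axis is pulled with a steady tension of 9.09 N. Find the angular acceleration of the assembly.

I = ½M₁R₁² + ½M₂R₂² = ½(3.82)(0.190)² + ½(1.45)(0.123)² = 0.07992 kg·m².
τ = F r = (9.09)(0.123) = 1.118 N·m.
α = τ/I = 1.118/0.07992 = 13.99 rad/s².

α ≈ 14.0 rad/s²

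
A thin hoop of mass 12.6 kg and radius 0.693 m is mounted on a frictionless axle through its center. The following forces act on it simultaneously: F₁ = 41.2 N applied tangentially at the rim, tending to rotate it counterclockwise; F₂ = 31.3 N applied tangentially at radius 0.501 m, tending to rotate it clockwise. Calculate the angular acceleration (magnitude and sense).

α ≈ 2.13 rad/s², counterclockwise

I = MR² = (12.6)(0.693)² = 6.051 kg·m².
Taking counterclockwise as positive: τ₁ = +(41.2)(0.693) = +28.55 N·m; τ₂ = −(31.3)(0.501) = −15.68 N·m.
Net torque τ = 12.87 N·m.
α = τ/I = 12.87/6.051 = 2.127 rad/s².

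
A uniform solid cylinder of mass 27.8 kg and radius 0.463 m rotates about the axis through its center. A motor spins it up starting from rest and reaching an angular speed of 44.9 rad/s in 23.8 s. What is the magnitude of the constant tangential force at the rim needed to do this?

I = ½MR² = (1/2)(27.8)(0.463)² = 2.980 kg·m².
α = Δω/Δt = (44.9 − 0)/23.8 = 1.887 rad/s².
The required torque is τ = Iα = (2.980)(1.887) = 5.621 N·m.
A tangential force at the rim gives τ = FR, so F = τ/R = 5.621/0.463 = 12.14 N.

F ≈ 12.1 N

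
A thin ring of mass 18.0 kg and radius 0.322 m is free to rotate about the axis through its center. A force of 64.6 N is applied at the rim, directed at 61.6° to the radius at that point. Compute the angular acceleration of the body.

I = MR² = (18.0)(0.322)² = 1.866 kg·m².
Only the tangential component produces torque: τ = F R sinθ = (64.6)(0.322) sin 61.6° = 18.30 N·m.
From τ = Iα: α = 18.30/1.866 = 9.804 rad/s².

α ≈ 9.80 rad/s²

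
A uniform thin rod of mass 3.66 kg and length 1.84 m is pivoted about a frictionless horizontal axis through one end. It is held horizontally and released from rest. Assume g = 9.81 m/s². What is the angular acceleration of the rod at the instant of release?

About the pivot, I = (1/3)ML² = (1/3)(3.66)(1.84)² = 4.130 kg·m².
The weight acts at the center, a distance L/2 = 0.9200 m from the pivot; τ = Mg(L/2) = 33.03 N·m.
α = τ/I = 33.03/4.130 = 7.997 rad/s².
(Equivalently α = (3g/(2L)) = 7.997 rad/s².)

α ≈ 8.00 rad/s²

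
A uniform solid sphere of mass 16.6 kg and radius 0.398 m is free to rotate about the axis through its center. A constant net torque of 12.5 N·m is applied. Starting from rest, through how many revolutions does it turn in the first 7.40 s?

≈ 51.8 revolutions

I = (2/5)MR² = (2/5)(16.6)(0.398)² = 1.052 kg·m².
α = τ/I = 12.5/1.052 = 11.88 rad/s².
θ = ½αt² = ½(11.88)(7.40)² = 325.4 rad.
Revolutions = θ/(2π) = 51.79.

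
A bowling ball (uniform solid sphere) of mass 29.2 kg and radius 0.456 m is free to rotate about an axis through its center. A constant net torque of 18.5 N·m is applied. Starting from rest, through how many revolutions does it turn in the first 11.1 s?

I = (2/5)MR² = (2/5)(29.2)(0.456)² = 2.429 kg·m².
α = τ/I = 18.5/2.429 = 7.617 rad/s².
θ = ½αt² = ½(7.617)(11.1)² = 469.3 rad.
Revolutions = θ/(2π) = 74.69.

≈ 74.7 revolutions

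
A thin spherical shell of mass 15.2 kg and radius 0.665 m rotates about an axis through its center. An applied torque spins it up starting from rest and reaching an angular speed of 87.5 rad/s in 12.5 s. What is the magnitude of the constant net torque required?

I = (2/3)MR² = (2/3)(15.2)(0.665)² = 4.481 kg·m².
α = Δω/Δt = (87.5 − 0)/12.5 = 7.000 rad/s².
τ = Iα = (4.481)(7.000) = 31.37 N·m.

τ ≈ 31.4 N·m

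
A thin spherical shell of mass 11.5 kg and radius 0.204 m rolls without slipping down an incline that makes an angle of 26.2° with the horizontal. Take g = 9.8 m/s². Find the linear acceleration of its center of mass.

Translation along the incline: Mg sinθ − f = Ma.
Rotation about the center: fR = Iα with I = (2/3)MR². No-slip gives a = αR, so f = (I/R²)a = (2/3)M a.
Substituting: Mg sinθ = (1 + 0.6667)Ma, so a = g sinθ/(1 + 0.6667) = (9.8) sin 26.2° / 1.667 = 2.596 m/s².

a ≈ 2.60 m/s²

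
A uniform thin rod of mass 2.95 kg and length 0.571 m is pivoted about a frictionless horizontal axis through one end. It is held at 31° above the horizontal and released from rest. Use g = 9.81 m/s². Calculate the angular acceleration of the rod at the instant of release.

About the pivot, I = (1/3)ML² = (1/3)(2.95)(0.571)² = 0.3206 kg·m².
The weight acts at the center, a distance L/2 = 0.2855 m from the pivot; τ = Mg(L/2) cos 31° = 7.082 N·m.
α = τ/I = 7.082/0.3206 = 22.09 rad/s².
(Equivalently α = (3g/(2L)) cos 31° = 22.09 rad/s².)

α ≈ 22.1 rad/s²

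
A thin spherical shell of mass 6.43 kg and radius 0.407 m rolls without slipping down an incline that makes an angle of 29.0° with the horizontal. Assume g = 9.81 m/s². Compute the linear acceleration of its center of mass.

a ≈ 2.85 m/s²

Translation along the incline: Mg sinθ − f = Ma.
Rotation about the center: fR = Iα with I = (2/3)MR². No-slip gives a = αR, so f = (I/R²)a = (2/3)M a.
Substituting: Mg sinθ = (1 + 0.6667)Ma, so a = g sinθ/(1 + 0.6667) = (9.81) sin 29.0° / 1.667 = 2.854 m/s².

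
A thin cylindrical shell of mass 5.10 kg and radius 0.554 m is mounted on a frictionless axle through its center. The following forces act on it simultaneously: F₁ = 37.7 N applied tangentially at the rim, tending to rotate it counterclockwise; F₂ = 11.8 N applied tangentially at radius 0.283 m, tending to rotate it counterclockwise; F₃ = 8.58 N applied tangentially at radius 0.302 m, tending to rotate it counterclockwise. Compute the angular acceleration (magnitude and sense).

I = MR² = (5.10)(0.554)² = 1.565 kg·m².
Taking counterclockwise as positive: τ₁ = +(37.7)(0.554) = +20.89 N·m; τ₂ = +(11.8)(0.283) = +3.339 N·m; τ₃ = +(8.58)(0.302) = +2.591 N·m.
Net torque τ = 26.82 N·m.
α = τ/I = 26.82/1.565 = 17.13 rad/s².

α ≈ 17.1 rad/s², counterclockwise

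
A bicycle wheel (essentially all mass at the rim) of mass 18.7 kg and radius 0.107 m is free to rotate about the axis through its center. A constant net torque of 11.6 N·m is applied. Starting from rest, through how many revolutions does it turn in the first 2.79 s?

I = MR² = (18.7)(0.107)² = 0.2141 kg·m².
α = τ/I = 11.6/0.2141 = 54.18 rad/s².
θ = ½αt² = ½(54.18)(2.79)² = 210.9 rad.
Revolutions = θ/(2π) = 33.56.

≈ 33.6 revolutions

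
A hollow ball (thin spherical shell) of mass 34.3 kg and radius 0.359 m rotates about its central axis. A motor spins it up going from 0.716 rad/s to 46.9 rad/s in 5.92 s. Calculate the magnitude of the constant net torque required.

τ ≈ 23.0 N·m

I = (2/3)MR² = (2/3)(34.3)(0.359)² = 2.947 kg·m².
α = Δω/Δt = (46.9 − 0.716)/5.92 = 7.801 rad/s².
τ = Iα = (2.947)(7.801) = 22.99 N·m.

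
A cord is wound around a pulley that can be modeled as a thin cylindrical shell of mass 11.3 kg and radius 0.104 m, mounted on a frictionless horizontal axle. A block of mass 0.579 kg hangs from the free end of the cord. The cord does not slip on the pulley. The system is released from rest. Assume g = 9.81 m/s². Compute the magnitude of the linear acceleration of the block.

a ≈ 0.478 m/s²

I = MR² = (11.3)(0.104)² = 0.1222 kg·m².
Block: mg − T = ma. Pulley: TR = Iα. No-slip: a = αR, so T = (I/R²)a = 11.30·a.
Then mg = (m + 11.30)a, so a = (0.579)(9.81)/(0.579 + 11.30) = 0.4782 m/s².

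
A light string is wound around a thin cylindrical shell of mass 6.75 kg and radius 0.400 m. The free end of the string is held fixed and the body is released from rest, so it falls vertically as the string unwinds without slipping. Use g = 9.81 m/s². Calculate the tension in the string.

Translation: Mg − T = Ma. Rotation about the center: TR = Iα with I = MR².
With a = αR: T = (I/R²)a = M a, so Mg = (1 + 1.000)Ma.
a = g/(1 + 1.000) = 9.81/2.000 = 4.905 m/s².
T = 1.000·M·a = (1.000)(6.75)(4.905) = 33.11 N.

T ≈ 33.1 N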